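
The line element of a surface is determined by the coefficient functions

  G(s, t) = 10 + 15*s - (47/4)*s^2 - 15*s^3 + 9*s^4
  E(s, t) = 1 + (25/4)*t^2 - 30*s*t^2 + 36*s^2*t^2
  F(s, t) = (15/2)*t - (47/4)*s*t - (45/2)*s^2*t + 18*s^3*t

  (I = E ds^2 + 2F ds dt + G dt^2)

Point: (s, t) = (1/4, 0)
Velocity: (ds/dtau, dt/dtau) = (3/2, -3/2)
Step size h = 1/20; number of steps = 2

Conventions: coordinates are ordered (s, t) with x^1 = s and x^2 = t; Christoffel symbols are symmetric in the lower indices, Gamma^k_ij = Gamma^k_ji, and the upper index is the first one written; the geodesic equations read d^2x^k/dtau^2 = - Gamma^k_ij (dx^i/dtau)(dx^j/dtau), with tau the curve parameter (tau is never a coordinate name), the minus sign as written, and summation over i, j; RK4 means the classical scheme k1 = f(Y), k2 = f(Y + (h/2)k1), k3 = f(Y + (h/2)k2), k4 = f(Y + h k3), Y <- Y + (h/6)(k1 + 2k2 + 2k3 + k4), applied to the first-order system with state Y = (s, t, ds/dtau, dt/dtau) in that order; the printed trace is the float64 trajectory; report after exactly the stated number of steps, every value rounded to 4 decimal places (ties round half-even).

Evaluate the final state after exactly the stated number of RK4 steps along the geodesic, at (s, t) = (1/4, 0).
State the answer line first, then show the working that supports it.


Answer: s = 0.4000, t = -0.1468, ds/dtau = 1.4997, dt/dtau = -1.4617

f(Y) = (ds/dtau, dt/dtau, -Gamma^s_ij Y'^i Y'^j, -Gamma^t_ij Y'^i Y'^j) with the Gammas evaluated at the stage position; h = 0.050000; intermediate values shown to 6 dp
step 0: s = 0.2500, t = 0.0000, ds/dtau = 1.5000, dt/dtau = -1.5000
step 1:
  k1: at (s, t) = (0.250000, 0.000000), (ds/dtau, dt/dtau) = (1.500000, -1.500000); Gamma_sss = 0.000000, Gamma_sst = 0.000000, Gamma_stt = 0.000000, Gamma_tss = 0.000000, Gamma_tst = 0.268211, Gamma_ttt = 0.000000; k1 = (1.500000, -1.500000, 0.000000, 1.206949)
  k2: at (s, t) = (0.287500, -0.037500), (ds/dtau, dt/dtau) = (1.500000, -1.469826); Gamma_sss = -0.000501, Gamma_sst = -0.001726, Gamma_stt = 0.000000, Gamma_tss = 0.059854, Gamma_tst = 0.206164, Gamma_ttt = 0.000000; k2 = (1.500000, -1.469826, -0.006484, 0.774404)
  k3: at (s, t) = (0.287500, -0.036746), (ds/dtau, dt/dtau) = (1.499838, -1.480640); Gamma_sss = -0.000481, Gamma_sst = -0.001692, Gamma_stt = 0.000000, Gamma_tss = 0.058650, Gamma_tst = 0.206164, Gamma_ttt = 0.000000; k3 = (1.499838, -1.480640, -0.006431, 0.783733)
  k4: at (s, t) = (0.324992, -0.074032), (ds/dtau, dt/dtau) = (1.499678, -1.460813); Gamma_sss = -0.001368, Gamma_sst = -0.001694, Gamma_stt = 0.000000, Gamma_tss = 0.117444, Gamma_tst = 0.145432, Gamma_ttt = 0.000000; k4 = (1.499678, -1.460813, -0.004346, 0.373076)
  Y <- Y + (h/6)(k1 + 2k2 + 2k3 + k4): s = 0.3250, t = -0.0738, ds/dtau = 1.4997, dt/dtau = -1.4609
step 2:
  k1: at (s, t) = (0.324995, -0.073848), (ds/dtau, dt/dtau) = (1.499749, -1.460864); Gamma_sss = -0.001361, Gamma_sst = -0.001690, Gamma_stt = 0.000000, Gamma_tss = 0.117152, Gamma_tst = 0.145428, Gamma_ttt = 0.000000; k1 = (1.499749, -1.460864, -0.004343, 0.373741)
  k2: at (s, t) = (0.362488, -0.110369), (ds/dtau, dt/dtau) = (1.499640, -1.451521); Gamma_sss = -0.001782, Gamma_sst = -0.000875, Gamma_stt = 0.000000, Gamma_tss = 0.174399, Gamma_tst = 0.085609, Gamma_ttt = 0.000000; k2 = (1.499640, -1.451521, 0.000199, -0.019508)
  k3: at (s, t) = (0.362486, -0.110136), (ds/dtau, dt/dtau) = (1.499754, -1.461352); Gamma_sss = -0.001774, Gamma_sst = -0.000873, Gamma_stt = 0.000000, Gamma_tss = 0.174030, Gamma_tst = 0.085614, Gamma_ttt = 0.000000; k3 = (1.499754, -1.461352, 0.000165, -0.016166)
  k4: at (s, t) = (0.399982, -0.146915), (ds/dtau, dt/dtau) = (1.499757, -1.461672); Gamma_sss = -0.000968, Gamma_sst = -0.000110, Gamma_stt = 0.000000, Gamma_tss = 0.231719, Gamma_tst = 0.026315, Gamma_ttt = 0.000000; k4 = (1.499757, -1.461672, 0.001696, -0.405825)
  Y <- Y + (h/6)(k1 + 2k2 + 2k3 + k4): s = 0.4000, t = -0.1468, ds/dtau = 1.4997, dt/dtau = -1.4617


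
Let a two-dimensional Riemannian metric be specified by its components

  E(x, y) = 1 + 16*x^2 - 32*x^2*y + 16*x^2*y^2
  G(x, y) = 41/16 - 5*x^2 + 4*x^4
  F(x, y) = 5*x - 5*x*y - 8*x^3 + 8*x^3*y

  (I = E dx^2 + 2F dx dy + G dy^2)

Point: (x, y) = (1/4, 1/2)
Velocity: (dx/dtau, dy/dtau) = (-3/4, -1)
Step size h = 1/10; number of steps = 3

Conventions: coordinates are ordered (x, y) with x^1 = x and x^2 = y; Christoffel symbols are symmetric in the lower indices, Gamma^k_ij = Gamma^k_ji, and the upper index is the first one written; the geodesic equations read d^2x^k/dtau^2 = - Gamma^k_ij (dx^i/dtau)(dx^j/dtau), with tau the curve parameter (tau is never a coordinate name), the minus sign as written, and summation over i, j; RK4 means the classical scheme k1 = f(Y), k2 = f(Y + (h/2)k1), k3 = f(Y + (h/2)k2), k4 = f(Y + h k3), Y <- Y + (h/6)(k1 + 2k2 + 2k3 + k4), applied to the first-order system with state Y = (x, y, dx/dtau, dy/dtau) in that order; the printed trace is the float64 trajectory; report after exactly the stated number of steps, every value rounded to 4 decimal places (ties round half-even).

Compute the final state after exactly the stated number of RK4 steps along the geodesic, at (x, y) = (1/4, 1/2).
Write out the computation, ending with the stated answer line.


f(Y) = (dx/dtau, dy/dtau, -Gamma^x_ij Y'^i Y'^j, -Gamma^y_ij Y'^i Y'^j) with the Gammas evaluated at the stage position; h = 0.100000; intermediate values shown to 6 dp
step 0: x = 0.2500, y = 0.5000, dx/dtau = -0.7500, dy/dtau = -1.0000
step 1:
  k1: at (x, y) = (0.250000, 0.500000), (dx/dtau, dy/dtau) = (-0.750000, -1.000000); Gamma_xxx = 0.397516, Gamma_xxy = -0.198758, Gamma_xyy = 0.000000, Gamma_yxx = 0.894410, Gamma_yxy = -0.447205, Gamma_yyy = 0.000000; k1 = (-0.750000, -1.000000, 0.074534, 0.167702)
  k2: at (x, y) = (0.212500, 0.450000), (dx/dtau, dy/dtau) = (-0.746273, -0.991615); Gamma_xxx = 0.401220, Gamma_xxy = -0.155017, Gamma_xyy = 0.000000, Gamma_yxx = 0.995272, Gamma_yxy = -0.384537, Gamma_yyy = 0.000000; k2 = (-0.746273, -0.991615, 0.005981, 0.014836)
  k3: at (x, y) = (0.212686, 0.450419), (dx/dtau, dy/dtau) = (-0.749701, -0.999258); Gamma_xxx = 0.401010, Gamma_xxy = -0.155190, Gamma_xyy = 0.000000, Gamma_yxx = 0.994501, Gamma_yxy = -0.384869, Gamma_yyy = 0.000000; k3 = (-0.749701, -0.999258, 0.007131, 0.017685)
  k4: at (x, y) = (0.175030, 0.400074), (dx/dtau, dy/dtau) = (-0.749287, -0.998232); Gamma_xxx = 0.389236, Gamma_xxy = -0.113560, Gamma_xyy = 0.000000, Gamma_yxx = 1.101604, Gamma_yxy = -0.321396, Gamma_yyy = 0.000000; k4 = (-0.749287, -0.998232, -0.048651, -0.137691)
  Y <- Y + (h/6)(k1 + 2k2 + 2k3 + k4): x = 0.1751, y = 0.4003, dx/dtau = -0.7491, dy/dtau = -0.9984
step 2:
  k1: at (x, y) = (0.175146, 0.400334), (dx/dtau, dy/dtau) = (-0.749132, -0.998416); Gamma_xxx = 0.389174, Gamma_xxy = -0.113667, Gamma_xyy = 0.000000, Gamma_yxx = 1.101100, Gamma_yxy = -0.321601, Gamma_yyy = 0.000000; k1 = (-0.749132, -0.998416, -0.048370, -0.136855)
  k2: at (x, y) = (0.137689, 0.350413), (dx/dtau, dy/dtau) = (-0.751550, -1.005259); Gamma_xxx = 0.357932, Gamma_xxy = -0.075869, Gamma_xyy = 0.000000, Gamma_yxx = 1.212646, Gamma_yxy = -0.257038, Gamma_yyy = 0.000000; k2 = (-0.751550, -1.005259, -0.087531, -0.296550)
  k3: at (x, y) = (0.137569, 0.350071), (dx/dtau, dy/dtau) = (-0.753508, -1.013243); Gamma_xxx = 0.357984, Gamma_xxy = -0.075773, Gamma_xyy = 0.000000, Gamma_yxx = 1.213318, Gamma_yxy = -0.256819, Gamma_yyy = 0.000000; k3 = (-0.753508, -1.013243, -0.087550, -0.296735)
  k4: at (x, y) = (0.099795, 0.299009), (dx/dtau, dy/dtau) = (-0.757887, -1.028089); Gamma_xxx = 0.302775, Gamma_xxy = -0.043104, Gamma_xyy = 0.000000, Gamma_yxx = 1.330980, Gamma_yxy = -0.189483, Gamma_yyy = 0.000000; k4 = (-0.757887, -1.028089, -0.106740, -0.469224)
  Y <- Y + (h/6)(k1 + 2k2 + 2k3 + k4): x = 0.0999, y = 0.2993, dx/dtau = -0.7576, dy/dtau = -1.0283
step 3:
  k1: at (x, y) = (0.099861, 0.299275), (dx/dtau, dy/dtau) = (-0.757553, -1.028293); Gamma_xxx = 0.302745, Gamma_xxy = -0.043144, Gamma_xyy = 0.000000, Gamma_yxx = 1.330458, Gamma_yxy = -0.189604, Gamma_yyy = 0.000000; k1 = (-0.757553, -1.028293, -0.106524, -0.468134)
  k2: at (x, y) = (0.061983, 0.247861), (dx/dtau, dy/dtau) = (-0.762879, -1.051700); Gamma_xxx = 0.217613, Gamma_xxy = -0.017933, Gamma_xyy = 0.000000, Gamma_yxx = 1.449729, Gamma_yxy = -0.119470, Gamma_yyy = 0.000000; k2 = (-0.762879, -1.051700, -0.097871, -0.652013)
  k3: at (x, y) = (0.061717, 0.246690), (dx/dtau, dy/dtau) = (-0.762446, -1.060894); Gamma_xxx = 0.217355, Gamma_xxy = -0.017807, Gamma_xyy = 0.000000, Gamma_yxx = 1.452077, Gamma_yxy = -0.118965, Gamma_yyy = 0.000000; k3 = (-0.762446, -1.060894, -0.097546, -0.651673)
  k4: at (x, y) = (0.023616, 0.193186), (dx/dtau, dy/dtau) = (-0.767307, -1.093461); Gamma_xxx = 0.095873, Gamma_xxy = -0.002806, Gamma_xyy = 0.000000, Gamma_yxx = 1.571014, Gamma_yxy = -0.045984, Gamma_yyy = 0.000000; k4 = (-0.767307, -1.093461, -0.051737, -0.847788)
  Y <- Y + (h/6)(k1 + 2k2 + 2k3 + k4): x = 0.0236, y = 0.1935, dx/dtau = -0.7667, dy/dtau = -1.0937

Answer: x = 0.0236, y = 0.1935, dx/dtau = -0.7667, dy/dtau = -1.0937


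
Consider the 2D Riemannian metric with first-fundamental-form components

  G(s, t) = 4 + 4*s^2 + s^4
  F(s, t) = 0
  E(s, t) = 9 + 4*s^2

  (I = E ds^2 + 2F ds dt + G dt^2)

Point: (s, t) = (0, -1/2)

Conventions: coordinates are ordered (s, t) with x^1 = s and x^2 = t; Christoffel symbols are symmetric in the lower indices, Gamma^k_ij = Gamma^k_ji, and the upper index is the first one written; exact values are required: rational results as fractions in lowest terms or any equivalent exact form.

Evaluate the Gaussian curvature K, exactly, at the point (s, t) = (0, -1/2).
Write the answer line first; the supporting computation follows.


Answer: K = -1/9

E = 9, F = 0, G = 4, EG - F^2 = 36 at the point
E_s = 0, E_t = 0, F_s = 0, F_t = 0, G_s = 0, G_t = 0
E_tt = 0, F_st = 0, G_ss = 8
Compute both Brioschi determinants and normalise by (EG - F^2)^2.
M1 = [[-E_tt/2 + F_st - G_ss/2, E_s/2, F_s - E_t/2], [F_t - G_s/2, E, F], [G_t/2, F, G]] = [[-4, 0, 0], [0, 9, 0], [0, 0, 4]]; det M1 = -144
M2 = [[0, E_t/2, G_s/2], [E_t/2, E, F], [G_s/2, F, G]] = [[0, 0, 0], [0, 9, 0], [0, 0, 4]]; det M2 = 0
det M1 - det M2 = -144; K = -144 / (36)^2 = -1/9


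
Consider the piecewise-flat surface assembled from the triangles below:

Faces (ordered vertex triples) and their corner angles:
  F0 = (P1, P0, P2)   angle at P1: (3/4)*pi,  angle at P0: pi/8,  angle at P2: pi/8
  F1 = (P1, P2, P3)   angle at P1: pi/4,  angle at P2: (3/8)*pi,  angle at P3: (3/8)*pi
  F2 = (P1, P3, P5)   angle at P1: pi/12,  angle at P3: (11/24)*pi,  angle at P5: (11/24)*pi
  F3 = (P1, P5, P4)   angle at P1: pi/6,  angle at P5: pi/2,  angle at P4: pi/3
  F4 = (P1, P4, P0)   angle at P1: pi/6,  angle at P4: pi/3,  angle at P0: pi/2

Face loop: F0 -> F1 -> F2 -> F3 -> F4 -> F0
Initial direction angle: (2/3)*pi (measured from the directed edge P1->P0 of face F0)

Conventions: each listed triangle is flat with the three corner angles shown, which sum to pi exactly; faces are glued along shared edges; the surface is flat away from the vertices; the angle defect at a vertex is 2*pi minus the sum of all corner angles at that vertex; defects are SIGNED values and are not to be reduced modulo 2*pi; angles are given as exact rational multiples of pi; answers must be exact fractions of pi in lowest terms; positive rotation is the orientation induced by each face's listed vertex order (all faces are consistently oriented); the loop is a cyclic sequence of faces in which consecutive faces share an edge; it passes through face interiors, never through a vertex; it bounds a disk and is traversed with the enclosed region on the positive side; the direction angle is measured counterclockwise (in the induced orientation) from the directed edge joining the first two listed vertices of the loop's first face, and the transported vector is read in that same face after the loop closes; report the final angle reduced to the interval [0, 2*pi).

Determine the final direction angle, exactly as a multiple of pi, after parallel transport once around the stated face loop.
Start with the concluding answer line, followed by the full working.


Answer: final direction angle = (5/4)*pi

enclosed vertex P1: corner angles sum to (17/12)*pi, defect = 2*pi - (17/12)*pi = (7/12)*pi
summing the enclosed defects onto the initial angle, mod 2*pi in the induced orientation:
final angle = (2/3)*pi + (7/12)*pi = (5/4)*pi (mod 2*pi)


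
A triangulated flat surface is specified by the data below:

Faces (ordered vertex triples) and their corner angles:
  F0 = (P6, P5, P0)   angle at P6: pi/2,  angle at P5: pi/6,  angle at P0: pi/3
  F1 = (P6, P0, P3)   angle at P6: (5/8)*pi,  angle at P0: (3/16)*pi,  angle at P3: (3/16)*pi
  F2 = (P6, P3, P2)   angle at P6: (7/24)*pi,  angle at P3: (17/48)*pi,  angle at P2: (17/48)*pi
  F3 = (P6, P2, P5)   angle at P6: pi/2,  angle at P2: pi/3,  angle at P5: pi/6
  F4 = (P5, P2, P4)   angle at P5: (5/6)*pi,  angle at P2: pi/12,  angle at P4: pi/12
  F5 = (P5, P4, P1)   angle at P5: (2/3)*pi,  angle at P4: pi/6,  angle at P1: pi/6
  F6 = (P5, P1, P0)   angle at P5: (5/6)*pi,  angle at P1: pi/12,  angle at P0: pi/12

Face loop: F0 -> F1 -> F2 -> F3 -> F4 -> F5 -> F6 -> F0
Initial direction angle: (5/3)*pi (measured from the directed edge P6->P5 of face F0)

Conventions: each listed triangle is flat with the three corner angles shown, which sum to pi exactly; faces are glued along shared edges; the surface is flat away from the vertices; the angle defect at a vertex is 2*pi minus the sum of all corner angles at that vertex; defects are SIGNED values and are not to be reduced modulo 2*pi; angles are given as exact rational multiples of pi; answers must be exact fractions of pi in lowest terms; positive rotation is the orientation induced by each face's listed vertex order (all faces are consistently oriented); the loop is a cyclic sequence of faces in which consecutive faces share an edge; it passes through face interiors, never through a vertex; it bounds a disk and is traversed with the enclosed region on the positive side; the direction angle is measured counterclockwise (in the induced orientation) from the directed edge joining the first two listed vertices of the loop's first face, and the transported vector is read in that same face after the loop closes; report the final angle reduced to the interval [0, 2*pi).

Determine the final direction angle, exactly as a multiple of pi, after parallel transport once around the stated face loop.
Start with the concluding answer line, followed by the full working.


Answer: final direction angle = (13/12)*pi

enclosed vertex P5: corner angles sum to (8/3)*pi, defect = 2*pi - (8/3)*pi = (-2/3)*pi
enclosed vertex P6: corner angles sum to (23/12)*pi, defect = 2*pi - (23/12)*pi = pi/12
by Gauss-Bonnet the loop rotates the vector by the enclosed defect sum (positive orientation, mod 2*pi)
final angle = (5/3)*pi - (7/12)*pi = (13/12)*pi (mod 2*pi)


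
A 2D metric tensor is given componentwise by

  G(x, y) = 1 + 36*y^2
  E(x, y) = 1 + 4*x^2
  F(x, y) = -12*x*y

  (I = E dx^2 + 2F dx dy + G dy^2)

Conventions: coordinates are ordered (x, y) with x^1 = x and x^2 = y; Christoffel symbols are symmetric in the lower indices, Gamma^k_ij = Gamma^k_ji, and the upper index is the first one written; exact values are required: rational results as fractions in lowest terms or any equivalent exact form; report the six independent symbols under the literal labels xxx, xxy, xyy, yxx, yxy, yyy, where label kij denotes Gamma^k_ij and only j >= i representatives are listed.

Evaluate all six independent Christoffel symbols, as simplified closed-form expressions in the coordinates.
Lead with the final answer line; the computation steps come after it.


Answer: Gamma_xxx = 4*x/(4*x^2 + 36*y^2 + 1), Gamma_xxy = 0, Gamma_xyy = -12*x/(4*x^2 + 36*y^2 + 1), Gamma_yxx = -12*y/(4*x^2 + 36*y^2 + 1), Gamma_yxy = 0, Gamma_yyy = 36*y/(4*x^2 + 36*y^2 + 1)

E = 1 + 4*x^2; F = -12*x*y; G = 1 + 36*y^2
Gamma^k_ij = (1/2) g^{kl} (d_i g_jl + d_j g_il - d_l g_ij), with g^inv = (1/(EG-F^2)) [[G, -F], [-F, E]]
first partials: E_x = 8*x, E_y = 0, F_x = -12*y, F_y = -12*x, G_x = 0, G_y = 72*y
D = EG - F^2 = 1 + 36*y^2 + 4*x^2
expanded: Gamma^x_xx = (G E_x - 2F F_x + F E_y)/(2D), Gamma^x_xy = (G E_y - F G_x)/(2D), Gamma^x_yy = (2G F_y - G G_x - F G_y)/(2D), Gamma^y_xx = (2E F_x - E E_y - F E_x)/(2D), Gamma^y_xy = (E G_x - F E_y)/(2D), Gamma^y_yy = (E G_y - 2F F_y + F G_x)/(2D); substitute and cancel common factors


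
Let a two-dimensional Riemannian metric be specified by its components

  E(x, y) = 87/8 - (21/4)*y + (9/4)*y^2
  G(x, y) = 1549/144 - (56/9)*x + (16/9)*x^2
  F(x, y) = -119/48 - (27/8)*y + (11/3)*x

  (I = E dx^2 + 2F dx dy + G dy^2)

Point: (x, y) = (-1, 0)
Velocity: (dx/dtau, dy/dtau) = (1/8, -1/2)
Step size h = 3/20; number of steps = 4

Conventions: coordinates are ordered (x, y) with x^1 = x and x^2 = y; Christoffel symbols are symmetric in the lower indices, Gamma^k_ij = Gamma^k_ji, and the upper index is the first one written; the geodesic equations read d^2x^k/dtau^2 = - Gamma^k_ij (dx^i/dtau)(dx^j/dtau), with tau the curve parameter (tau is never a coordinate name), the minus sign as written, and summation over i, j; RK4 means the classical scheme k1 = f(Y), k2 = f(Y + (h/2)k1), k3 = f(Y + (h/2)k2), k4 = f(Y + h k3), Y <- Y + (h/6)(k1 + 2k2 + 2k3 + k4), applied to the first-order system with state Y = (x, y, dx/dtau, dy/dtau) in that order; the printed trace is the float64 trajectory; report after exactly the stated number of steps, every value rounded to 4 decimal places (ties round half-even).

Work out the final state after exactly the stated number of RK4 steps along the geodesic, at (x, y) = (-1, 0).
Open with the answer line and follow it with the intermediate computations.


Answer: x = -0.9415, y = -0.3109, dx/dtau = 0.0738, dy/dtau = -0.5333

f(Y) = (dx/dtau, dy/dtau, -Gamma^x_ij Y'^i Y'^j, -Gamma^y_ij Y'^i Y'^j) with the Gammas evaluated at the stage position; h = 0.150000; intermediate values shown to 6 dp
step 0: x = -1.0000, y = 0.0000, dx/dtau = 0.1250, dy/dtau = -0.5000
step 1:
  k1: at (x, y) = (-1.000000, 0.000000), (dx/dtau, dy/dtau) = (0.125000, -0.500000); Gamma_xxx = 0.232642, Gamma_xxy = -0.477005, Gamma_xyy = 0.170843, Gamma_yxx = 0.411658, Gamma_yxy = -0.416938, Gamma_yyy = 0.055978; k1 = (0.125000, -0.500000, -0.105971, -0.072544)
  k2: at (x, y) = (-0.990625, -0.037500), (dx/dtau, dy/dtau) = (0.117052, -0.505441); Gamma_xxx = 0.223286, Gamma_xxy = -0.466534, Gamma_xyy = 0.163523, Gamma_yxx = 0.413191, Gamma_yxy = -0.410619, Gamma_yyy = 0.052432; k2 = (0.117052, -0.505441, -0.100038, -0.067643)
  k3: at (x, y) = (-0.991221, -0.037908), (dx/dtau, dy/dtau) = (0.117497, -0.505073); Gamma_xxx = 0.223223, Gamma_xxy = -0.466525, Gamma_xyy = 0.163598, Gamma_yxx = 0.413101, Gamma_yxy = -0.410565, Gamma_yyy = 0.052447; k3 = (0.117497, -0.505073, -0.100187, -0.067812)
  k4: at (x, y) = (-0.982375, -0.075761), (dx/dtau, dy/dtau) = (0.109972, -0.510172); Gamma_xxx = 0.214125, Gamma_xxy = -0.456472, Gamma_xyy = 0.156724, Gamma_yxx = 0.414821, Gamma_yxy = -0.404448, Gamma_yyy = 0.049125; k4 = (0.109972, -0.510172, -0.094601, -0.063186)
  Y <- Y + (h/6)(k1 + 2k2 + 2k3 + k4): x = -0.9824, y = -0.0758, dx/dtau = 0.1100, dy/dtau = -0.5102
step 2:
  k1: at (x, y) = (-0.982398, -0.075780), (dx/dtau, dy/dtau) = (0.109974, -0.510166); Gamma_xxx = 0.214122, Gamma_xxy = -0.456470, Gamma_xyy = 0.156727, Gamma_yxx = 0.414818, Gamma_yxy = -0.404446, Gamma_yyy = 0.049125; k1 = (0.109974, -0.510166, -0.094602, -0.063186)
  k2: at (x, y) = (-0.974150, -0.114042), (dx/dtau, dy/dtau) = (0.102879, -0.514905); Gamma_xxx = 0.205262, Gamma_xxy = -0.446808, Gamma_xyy = 0.150279, Gamma_yxx = 0.416706, Gamma_yxy = -0.398512, Gamma_yyy = 0.046014; k2 = (0.102879, -0.514905, -0.089353, -0.058831)
  k3: at (x, y) = (-0.974682, -0.114398), (dx/dtau, dy/dtau) = (0.103273, -0.514578); Gamma_xxx = 0.205213, Gamma_xxy = -0.446803, Gamma_xyy = 0.150344, Gamma_yxx = 0.416627, Gamma_yxy = -0.398469, Gamma_yyy = 0.046027; k3 = (0.103273, -0.514578, -0.089486, -0.058982)
  k4: at (x, y) = (-0.966907, -0.152967), (dx/dtau, dy/dtau) = (0.096552, -0.519013); Gamma_xxx = 0.196600, Gamma_xxy = -0.437517, Gamma_xyy = 0.144280, Gamma_yxx = 0.418694, Gamma_yxy = -0.392725, Gamma_yyy = 0.043109; k4 = (0.096552, -0.519013, -0.084548, -0.054876)
  Y <- Y + (h/6)(k1 + 2k2 + 2k3 + k4): x = -0.9669, y = -0.1530, dx/dtau = 0.0966, dy/dtau = -0.5190
step 3:
  k1: at (x, y) = (-0.966927, -0.152984), (dx/dtau, dy/dtau) = (0.096554, -0.519008); Gamma_xxx = 0.196598, Gamma_xxy = -0.437516, Gamma_xyy = 0.144282, Gamma_yxx = 0.418691, Gamma_yxy = -0.392723, Gamma_yyy = 0.043109; k1 = (0.096554, -0.519008, -0.084548, -0.054876)
  k2: at (x, y) = (-0.959686, -0.191909), (dx/dtau, dy/dtau) = (0.090213, -0.523124); Gamma_xxx = 0.188214, Gamma_xxy = -0.428584, Gamma_xyy = 0.138585, Gamma_yxx = 0.420920, Gamma_yxy = -0.387151, Gamma_yyy = 0.040373; k2 = (0.090213, -0.523124, -0.079909, -0.051015)
  k3: at (x, y) = (-0.960162, -0.192218), (dx/dtau, dy/dtau) = (0.090561, -0.522834); Gamma_xxx = 0.188178, Gamma_xxy = -0.428582, Gamma_xyy = 0.138642, Gamma_yxx = 0.420849, Gamma_yxy = -0.387116, Gamma_yyy = 0.040385; k3 = (0.090561, -0.522834, -0.080027, -0.051149)
  k4: at (x, y) = (-0.953343, -0.231409), (dx/dtau, dy/dtau) = (0.084550, -0.526681); Gamma_xxx = 0.180030, Gamma_xxy = -0.419990, Gamma_xyy = 0.133276, Gamma_yxx = 0.423247, Gamma_yxy = -0.381722, Gamma_yyy = 0.037816; k4 = (0.084550, -0.526681, -0.075662, -0.047512)
  Y <- Y + (h/6)(k1 + 2k2 + 2k3 + k4): x = -0.9534, y = -0.2314, dx/dtau = 0.0846, dy/dtau = -0.5267
step 4:
  k1: at (x, y) = (-0.953361, -0.231424), (dx/dtau, dy/dtau) = (0.084552, -0.526676); Gamma_xxx = 0.180028, Gamma_xxy = -0.419989, Gamma_xyy = 0.133278, Gamma_yxx = 0.423244, Gamma_yxy = -0.381720, Gamma_yyy = 0.037816; k1 = (0.084552, -0.526676, -0.075662, -0.047512)
  k2: at (x, y) = (-0.947020, -0.270924), (dx/dtau, dy/dtau) = (0.078877, -0.530240); Gamma_xxx = 0.172101, Gamma_xxy = -0.411717, Gamma_xyy = 0.128228, Gamma_yxx = 0.425795, Gamma_yxy = -0.376488, Gamma_yyy = 0.035404; k2 = (0.078877, -0.530240, -0.071562, -0.044095)
  k3: at (x, y) = (-0.947445, -0.271192), (dx/dtau, dy/dtau) = (0.079185, -0.529983); Gamma_xxx = 0.172074, Gamma_xxy = -0.411717, Gamma_xyy = 0.128277, Gamma_yxx = 0.425731, Gamma_yxy = -0.376460, Gamma_yyy = 0.035414; k3 = (0.079185, -0.529983, -0.071666, -0.044214)
  k4: at (x, y) = (-0.941484, -0.310921), (dx/dtau, dy/dtau) = (0.073802, -0.533308); Gamma_xxx = 0.164372, Gamma_xxy = -0.403751, Gamma_xyy = 0.123513, Gamma_yxx = 0.428440, Gamma_yxy = -0.371392, Gamma_yyy = 0.033147; k4 = (0.073802, -0.533308, -0.067807, -0.040997)
  Y <- Y + (h/6)(k1 + 2k2 + 2k3 + k4): x = -0.9415, y = -0.3109, dx/dtau = 0.0738, dy/dtau = -0.5333


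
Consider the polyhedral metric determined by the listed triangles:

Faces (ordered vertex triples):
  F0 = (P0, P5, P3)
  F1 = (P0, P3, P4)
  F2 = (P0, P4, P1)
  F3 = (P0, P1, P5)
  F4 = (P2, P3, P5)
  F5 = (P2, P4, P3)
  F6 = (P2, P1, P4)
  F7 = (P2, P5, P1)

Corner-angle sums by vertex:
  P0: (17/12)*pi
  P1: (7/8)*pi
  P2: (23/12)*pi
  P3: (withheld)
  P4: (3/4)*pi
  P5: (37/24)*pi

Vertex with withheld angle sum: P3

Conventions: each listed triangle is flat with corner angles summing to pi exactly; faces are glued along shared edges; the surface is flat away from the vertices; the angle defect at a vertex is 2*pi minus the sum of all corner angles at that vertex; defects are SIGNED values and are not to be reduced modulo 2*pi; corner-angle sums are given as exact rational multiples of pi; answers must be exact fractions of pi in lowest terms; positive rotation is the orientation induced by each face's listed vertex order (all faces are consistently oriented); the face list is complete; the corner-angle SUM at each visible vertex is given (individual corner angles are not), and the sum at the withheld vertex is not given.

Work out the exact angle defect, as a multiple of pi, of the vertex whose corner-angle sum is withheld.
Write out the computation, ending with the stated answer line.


V = 6, E = 12, F = 8; chi = V - E + F = 2
Gauss-Bonnet: total defect = 2*pi*chi = 4*pi; visible defects sum to (7/2)*pi

Answer: defect(P3) = pi/2


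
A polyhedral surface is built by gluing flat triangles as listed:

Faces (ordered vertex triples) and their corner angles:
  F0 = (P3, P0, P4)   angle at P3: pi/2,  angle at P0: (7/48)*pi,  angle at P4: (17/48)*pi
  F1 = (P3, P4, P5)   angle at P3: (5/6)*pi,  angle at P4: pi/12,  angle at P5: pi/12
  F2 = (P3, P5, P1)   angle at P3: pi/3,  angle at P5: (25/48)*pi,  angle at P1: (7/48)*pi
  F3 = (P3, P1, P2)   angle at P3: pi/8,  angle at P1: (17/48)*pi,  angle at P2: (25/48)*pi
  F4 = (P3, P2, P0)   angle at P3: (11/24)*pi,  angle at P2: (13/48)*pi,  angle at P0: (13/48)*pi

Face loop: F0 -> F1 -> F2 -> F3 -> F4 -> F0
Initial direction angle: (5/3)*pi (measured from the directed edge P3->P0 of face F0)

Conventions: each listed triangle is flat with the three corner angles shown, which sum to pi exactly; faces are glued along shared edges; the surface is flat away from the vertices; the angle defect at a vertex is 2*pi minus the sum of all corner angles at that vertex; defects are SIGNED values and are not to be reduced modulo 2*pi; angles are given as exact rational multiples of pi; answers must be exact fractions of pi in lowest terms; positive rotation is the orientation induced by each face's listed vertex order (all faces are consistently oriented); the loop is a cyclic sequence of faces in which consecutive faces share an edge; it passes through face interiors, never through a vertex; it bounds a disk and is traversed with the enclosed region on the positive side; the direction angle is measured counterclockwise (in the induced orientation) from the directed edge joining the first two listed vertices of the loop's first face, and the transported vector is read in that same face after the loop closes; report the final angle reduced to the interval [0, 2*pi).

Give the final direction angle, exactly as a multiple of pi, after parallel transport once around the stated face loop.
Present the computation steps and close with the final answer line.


enclosed vertex P3: corner angles sum to (9/4)*pi, defect = 2*pi - (9/4)*pi = -pi/4
summing the enclosed defects onto the initial angle, mod 2*pi in the induced orientation:
final angle = (5/3)*pi - pi/4 = (17/12)*pi (mod 2*pi)

Answer: final direction angle = (17/12)*pi


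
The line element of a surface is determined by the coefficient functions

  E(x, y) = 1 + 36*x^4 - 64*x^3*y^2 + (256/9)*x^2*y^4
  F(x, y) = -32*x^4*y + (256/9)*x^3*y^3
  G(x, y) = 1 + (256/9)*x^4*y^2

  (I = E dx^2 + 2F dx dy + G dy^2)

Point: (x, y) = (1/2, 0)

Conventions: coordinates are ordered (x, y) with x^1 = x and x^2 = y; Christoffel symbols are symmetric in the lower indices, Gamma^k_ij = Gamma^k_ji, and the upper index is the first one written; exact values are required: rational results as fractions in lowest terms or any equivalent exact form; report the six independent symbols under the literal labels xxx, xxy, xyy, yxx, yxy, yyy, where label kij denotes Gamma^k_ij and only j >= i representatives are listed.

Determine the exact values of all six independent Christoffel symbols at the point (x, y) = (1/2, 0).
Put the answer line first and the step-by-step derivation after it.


Answer: Gamma_xxx = 36/13, Gamma_xxy = 0, Gamma_xyy = -8/13, Gamma_yxx = 0, Gamma_yxy = 0, Gamma_yyy = 0

E = 13/4, F = 0, G = 1 at the point
E_x = 18, E_y = 0, F_x = 0, F_y = -2, G_x = 0, G_y = 0
EG - F^2 = 13/4;  g^inv = (4/13) * [[1, 0], [0, 13/4]]
first-kind symbols [ij,l] = (1/2)(d_i g_jl + d_j g_il - d_l g_ij): [xx,x] = E_x/2 = 9, [xx,y] = F_x - E_y/2 = 0, [xy,x] = E_y/2 = 0, [xy,y] = G_x/2 = 0, [yy,x] = F_y - G_x/2 = -2, [yy,y] = G_y/2 = 0
Gamma^x_ij = (G*[ij,x] - F*[ij,y])/(EG - F^2), Gamma^y_ij = (E*[ij,y] - F*[ij,x])/(EG - F^2)


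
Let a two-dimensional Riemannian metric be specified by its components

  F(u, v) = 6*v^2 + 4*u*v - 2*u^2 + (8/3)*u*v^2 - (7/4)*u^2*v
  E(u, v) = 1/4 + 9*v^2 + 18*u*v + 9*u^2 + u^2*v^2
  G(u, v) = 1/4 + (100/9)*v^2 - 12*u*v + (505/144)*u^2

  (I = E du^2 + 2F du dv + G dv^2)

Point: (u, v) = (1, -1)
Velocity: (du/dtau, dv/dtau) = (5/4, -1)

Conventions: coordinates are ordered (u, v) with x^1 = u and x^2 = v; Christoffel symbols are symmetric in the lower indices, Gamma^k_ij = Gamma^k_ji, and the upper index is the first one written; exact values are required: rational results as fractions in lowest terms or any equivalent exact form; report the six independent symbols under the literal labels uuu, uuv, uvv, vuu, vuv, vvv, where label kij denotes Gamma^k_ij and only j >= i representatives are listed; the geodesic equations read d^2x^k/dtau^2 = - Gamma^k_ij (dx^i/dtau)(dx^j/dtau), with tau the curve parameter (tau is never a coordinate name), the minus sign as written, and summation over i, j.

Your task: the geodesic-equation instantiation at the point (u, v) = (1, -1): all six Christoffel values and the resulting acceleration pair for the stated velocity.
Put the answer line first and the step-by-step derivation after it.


Answer: Gamma_uuu = 332/153, Gamma_uuv = -2245/459, Gamma_uvv = -228925/5508, Gamma_vuu = -1048/2703, Gamma_vuv = 9389/8109, Gamma_vvv = 150713/24327; accelerations (d^2u/dtau^2, d^2v/dtau^2) = (35725/1377, -65558/24327)

E = 5/4, F = 53/12, G = 3869/144 at the point
E_u = 2, E_v = -2, F_u = -11/6, F_v = -181/12, G_u = 1369/72, G_v = -308/9
EG - F^2 = 901/64;  g^inv = (64/901) * [[3869/144, -53/12], [-53/12, 5/4]]
first-kind symbols [ij,l] = (1/2)(d_i g_jl + d_j g_il - d_l g_ij): [uu,u] = E_u/2 = 1, [uu,v] = F_u - E_v/2 = -5/6, [uv,u] = E_v/2 = -1, [uv,v] = G_u/2 = 1369/144, [vv,u] = F_v - G_u/2 = -3541/144, [vv,v] = G_v/2 = -154/9
Gamma^u_ij = (G*[ij,u] - F*[ij,v])/(EG - F^2), Gamma^v_ij = (E*[ij,v] - F*[ij,u])/(EG - F^2)
Gamma_uuu = 332/153, Gamma_uuv = -2245/459, Gamma_uvv = -228925/5508, Gamma_vuu = -1048/2703, Gamma_vuv = 9389/8109, Gamma_vvv = 150713/24327
d^2u/dtau^2 = -(Gamma_uuu*(5/4)^2 + 2*Gamma_uuv*(5/4)*(-1) + Gamma_uvv*(-1)^2) = 35725/1377
d^2v/dtau^2 = -(Gamma_vuu*(5/4)^2 + 2*Gamma_vuv*(5/4)*(-1) + Gamma_vvv*(-1)^2) = -65558/24327


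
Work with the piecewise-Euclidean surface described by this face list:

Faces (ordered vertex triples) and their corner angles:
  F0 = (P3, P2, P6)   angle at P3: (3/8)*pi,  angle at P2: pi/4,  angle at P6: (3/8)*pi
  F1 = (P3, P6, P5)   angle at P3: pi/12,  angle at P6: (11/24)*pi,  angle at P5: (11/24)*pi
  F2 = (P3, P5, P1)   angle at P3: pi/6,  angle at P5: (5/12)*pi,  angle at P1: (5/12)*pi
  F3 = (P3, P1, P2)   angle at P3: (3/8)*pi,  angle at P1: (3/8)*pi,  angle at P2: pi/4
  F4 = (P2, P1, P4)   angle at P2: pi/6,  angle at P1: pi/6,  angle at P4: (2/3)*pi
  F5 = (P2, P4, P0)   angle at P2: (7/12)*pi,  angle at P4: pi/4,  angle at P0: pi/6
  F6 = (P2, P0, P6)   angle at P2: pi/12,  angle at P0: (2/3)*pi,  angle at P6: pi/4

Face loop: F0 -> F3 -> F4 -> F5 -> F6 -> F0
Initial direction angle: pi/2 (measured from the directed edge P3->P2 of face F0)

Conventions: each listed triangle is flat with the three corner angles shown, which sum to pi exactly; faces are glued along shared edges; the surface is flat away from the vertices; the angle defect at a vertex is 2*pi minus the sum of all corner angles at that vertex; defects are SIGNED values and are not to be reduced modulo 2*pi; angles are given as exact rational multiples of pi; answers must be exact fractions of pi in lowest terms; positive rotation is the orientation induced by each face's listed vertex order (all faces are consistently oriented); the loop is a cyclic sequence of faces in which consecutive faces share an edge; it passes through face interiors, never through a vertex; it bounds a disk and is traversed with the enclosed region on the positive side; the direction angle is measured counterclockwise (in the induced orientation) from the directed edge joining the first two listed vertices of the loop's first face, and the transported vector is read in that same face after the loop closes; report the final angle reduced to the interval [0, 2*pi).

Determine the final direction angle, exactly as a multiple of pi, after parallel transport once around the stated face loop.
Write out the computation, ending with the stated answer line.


enclosed vertex P2: corner angles sum to (4/3)*pi, defect = 2*pi - (4/3)*pi = (2/3)*pi
the rotation equals the total enclosed defect, so the final angle is initial + defects (mod 2*pi)
final angle = pi/2 + (2/3)*pi = (7/6)*pi (mod 2*pi)

Answer: final direction angle = (7/6)*pi


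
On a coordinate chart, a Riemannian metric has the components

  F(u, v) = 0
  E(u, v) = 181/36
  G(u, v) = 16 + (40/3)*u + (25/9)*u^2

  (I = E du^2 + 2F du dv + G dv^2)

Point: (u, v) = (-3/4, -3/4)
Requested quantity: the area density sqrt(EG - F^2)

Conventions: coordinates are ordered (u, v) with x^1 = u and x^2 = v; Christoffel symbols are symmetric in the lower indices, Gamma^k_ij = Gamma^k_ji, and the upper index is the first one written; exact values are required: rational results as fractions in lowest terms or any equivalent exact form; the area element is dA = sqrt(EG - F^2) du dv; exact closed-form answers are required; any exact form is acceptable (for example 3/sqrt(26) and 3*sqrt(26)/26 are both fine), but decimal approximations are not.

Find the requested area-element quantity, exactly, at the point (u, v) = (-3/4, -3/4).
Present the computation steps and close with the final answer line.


E = 181/36, F = 0, G = 121/16; EG - F^2 = 21901/576

Answer: sqrt(EG - F^2) = 11*sqrt(181)/24


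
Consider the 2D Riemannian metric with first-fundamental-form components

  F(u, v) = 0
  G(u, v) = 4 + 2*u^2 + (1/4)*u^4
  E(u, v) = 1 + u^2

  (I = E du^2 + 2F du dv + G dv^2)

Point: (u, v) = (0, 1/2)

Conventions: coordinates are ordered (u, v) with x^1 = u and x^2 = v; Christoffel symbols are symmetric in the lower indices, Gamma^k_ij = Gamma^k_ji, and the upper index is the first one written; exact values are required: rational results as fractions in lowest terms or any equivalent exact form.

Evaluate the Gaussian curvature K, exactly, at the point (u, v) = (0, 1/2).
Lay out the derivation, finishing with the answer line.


E = 1, F = 0, G = 4, EG - F^2 = 4 at the point
E_u = 0, E_v = 0, F_u = 0, F_v = 0, G_u = 0, G_v = 0
E_vv = 0, F_uv = 0, G_uu = 4
Apply the Brioschi formula K = (det M1 - det M2)/(EG - F^2)^2 over the derivative matrices of E, F, G.
M1 = [[-E_vv/2 + F_uv - G_uu/2, E_u/2, F_u - E_v/2], [F_v - G_u/2, E, F], [G_v/2, F, G]] = [[-2, 0, 0], [0, 1, 0], [0, 0, 4]]; det M1 = -8
M2 = [[0, E_v/2, G_u/2], [E_v/2, E, F], [G_u/2, F, G]] = [[0, 0, 0], [0, 1, 0], [0, 0, 4]]; det M2 = 0
det M1 - det M2 = -8; K = -8 / (4)^2 = -1/2

Answer: K = -1/2


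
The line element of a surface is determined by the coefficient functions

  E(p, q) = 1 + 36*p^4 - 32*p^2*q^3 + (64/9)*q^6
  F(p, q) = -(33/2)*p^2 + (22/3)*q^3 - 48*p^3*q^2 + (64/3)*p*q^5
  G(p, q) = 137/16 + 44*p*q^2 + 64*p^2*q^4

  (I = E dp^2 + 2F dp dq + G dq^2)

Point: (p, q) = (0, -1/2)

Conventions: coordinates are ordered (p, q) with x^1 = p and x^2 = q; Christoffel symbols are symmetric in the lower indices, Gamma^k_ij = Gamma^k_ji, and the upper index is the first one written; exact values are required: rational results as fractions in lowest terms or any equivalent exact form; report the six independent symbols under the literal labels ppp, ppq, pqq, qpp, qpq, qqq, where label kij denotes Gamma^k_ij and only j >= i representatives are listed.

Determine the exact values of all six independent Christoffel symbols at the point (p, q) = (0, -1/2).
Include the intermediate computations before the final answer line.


E = 10/9, F = -11/12, G = 137/16 at the point
E_p = 0, E_q = -4/3, F_p = -2/3, F_q = 11/2, G_p = 11, G_q = 0
EG - F^2 = 1249/144;  g^inv = (144/1249) * [[137/16, 11/12], [11/12, 10/9]]
first-kind symbols [ij,l] = (1/2)(d_i g_jl + d_j g_il - d_l g_ij): [pp,p] = E_p/2 = 0, [pp,q] = F_p - E_q/2 = 0, [pq,p] = E_q/2 = -2/3, [pq,q] = G_p/2 = 11/2, [qq,p] = F_q - G_p/2 = 0, [qq,q] = G_q/2 = 0
Gamma^p_ij = (G*[ij,p] - F*[ij,q])/(EG - F^2), Gamma^q_ij = (E*[ij,q] - F*[ij,p])/(EG - F^2)

Answer: Gamma_ppp = 0, Gamma_ppq = -96/1249, Gamma_pqq = 0, Gamma_qpp = 0, Gamma_qpq = 792/1249, Gamma_qqq = 0


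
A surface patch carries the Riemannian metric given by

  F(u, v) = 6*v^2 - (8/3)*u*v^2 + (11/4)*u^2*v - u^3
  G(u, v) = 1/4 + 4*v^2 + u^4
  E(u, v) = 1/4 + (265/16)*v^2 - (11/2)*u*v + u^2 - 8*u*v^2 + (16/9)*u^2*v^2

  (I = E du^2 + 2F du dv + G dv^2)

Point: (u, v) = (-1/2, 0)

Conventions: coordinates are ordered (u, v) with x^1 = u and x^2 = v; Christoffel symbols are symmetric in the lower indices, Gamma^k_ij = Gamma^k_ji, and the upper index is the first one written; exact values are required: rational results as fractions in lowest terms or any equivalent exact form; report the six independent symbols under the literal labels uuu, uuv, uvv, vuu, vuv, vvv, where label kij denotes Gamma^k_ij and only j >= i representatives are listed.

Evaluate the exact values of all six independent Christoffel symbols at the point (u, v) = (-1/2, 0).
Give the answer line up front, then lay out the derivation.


Answer: Gamma_uuu = 7/9, Gamma_uuv = 59/18, Gamma_uvv = 25/12, Gamma_vuu = -64/9, Gamma_vuv = -19/9, Gamma_vvv = -5/6

E = 1/2, F = 1/8, G = 5/16 at the point
E_u = -1, E_v = 11/4, F_u = -3/4, F_v = 11/16, G_u = -1/2, G_v = 0
EG - F^2 = 9/64;  g^inv = (64/9) * [[5/16, -1/8], [-1/8, 1/2]]
first-kind symbols [ij,l] = (1/2)(d_i g_jl + d_j g_il - d_l g_ij): [uu,u] = E_u/2 = -1/2, [uu,v] = F_u - E_v/2 = -17/8, [uv,u] = E_v/2 = 11/8, [uv,v] = G_u/2 = -1/4, [vv,u] = F_v - G_u/2 = 15/16, [vv,v] = G_v/2 = 0
Gamma^u_ij = (G*[ij,u] - F*[ij,v])/(EG - F^2), Gamma^v_ij = (E*[ij,v] - F*[ij,u])/(EG - F^2)


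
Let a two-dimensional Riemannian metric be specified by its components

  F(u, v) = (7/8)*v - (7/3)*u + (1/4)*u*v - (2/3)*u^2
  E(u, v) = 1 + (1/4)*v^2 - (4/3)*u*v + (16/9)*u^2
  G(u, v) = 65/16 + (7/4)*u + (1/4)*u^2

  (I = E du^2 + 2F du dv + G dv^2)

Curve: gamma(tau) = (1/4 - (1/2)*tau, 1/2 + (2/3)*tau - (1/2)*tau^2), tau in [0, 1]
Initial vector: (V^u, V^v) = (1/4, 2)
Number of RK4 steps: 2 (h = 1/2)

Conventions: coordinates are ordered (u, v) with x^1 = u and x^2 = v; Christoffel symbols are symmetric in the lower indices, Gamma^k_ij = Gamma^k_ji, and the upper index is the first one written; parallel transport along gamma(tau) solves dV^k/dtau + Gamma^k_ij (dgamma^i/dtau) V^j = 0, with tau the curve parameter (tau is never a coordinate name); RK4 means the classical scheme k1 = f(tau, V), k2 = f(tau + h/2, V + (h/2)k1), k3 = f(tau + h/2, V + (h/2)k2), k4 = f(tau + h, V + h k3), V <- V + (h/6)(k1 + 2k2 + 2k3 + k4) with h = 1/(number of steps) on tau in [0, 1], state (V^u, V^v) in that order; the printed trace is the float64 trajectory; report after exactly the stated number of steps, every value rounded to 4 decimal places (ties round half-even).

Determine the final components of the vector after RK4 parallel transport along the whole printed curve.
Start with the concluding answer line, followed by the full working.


Answer: V^u = 0.2782, V^v = 2.1335

gamma'(tau) = (-1/2, 2/3 - tau); f(tau, V)^k = -Gamma^k_ij(gamma(tau)) gamma'^i(tau) V^j; h = 1/2; intermediate values shown to 6 dp
curve data and Christoffel symbols at the stage parameters:
  tau = 0.000000: gamma = (0.250000, 0.500000), gamma' = (-0.500000, 0.666667); Gamma_uuu = 0.024568, Gamma_uuv = -0.009213, Gamma_uvv = 0.000000, Gamma_vuu = -0.552783, Gamma_vuv = 0.207294, Gamma_vvv = 0.000000
  tau = 0.250000: gamma = (0.125000, 0.635417), gamma' = (-0.500000, 0.416667); Gamma_uuu = -0.046748, Gamma_uuv = 0.017530, Gamma_uvv = 0.000000, Gamma_vuu = -0.560976, Gamma_vuv = 0.210366, Gamma_vvv = 0.000000
  tau = 0.500000: gamma = (0.000000, 0.708333), gamma' = (-0.500000, 0.166667); Gamma_uuu = -0.112758, Gamma_uuv = 0.042284, Gamma_uvv = 0.000000, Gamma_vuu = -0.557156, Gamma_vuv = 0.208934, Gamma_vvv = 0.000000
  tau = 0.750000: gamma = (-0.125000, 0.718750), gamma' = (-0.500000, -0.083333); Gamma_uuu = -0.170059, Gamma_uuv = 0.063772, Gamma_uvv = 0.000000, Gamma_vuu = -0.545537, Gamma_vuv = 0.204576, Gamma_vvv = 0.000000
  tau = 1.000000: gamma = (-0.250000, 0.666667), gamma' = (-0.500000, -0.333333); Gamma_uuu = -0.217595, Gamma_uuv = 0.081598, Gamma_uvv = 0.000000, Gamma_vuu = -0.530387, Gamma_vuv = 0.198895, Gamma_vvv = 0.000000
step 0: V^u = 0.2500, V^v = 2.0000
step 1: k1 = (-0.004607, 0.103647), k2 = (0.010123, 0.121480), k3 = (0.010049, 0.120594), k4 = (0.027384, 0.135308); V <- V + (h/6)(k1 + 2k2 + 2k3 + k4): V^u = 0.2553, V^v = 2.0603
step 2: k1 = (0.027368, 0.135230), k2 = (0.045878, 0.147173), k3 = (0.045604, 0.146295), k4 = (0.064351, 0.156857); V <- V + (h/6)(k1 + 2k2 + 2k3 + k4): V^u = 0.2782, V^v = 2.1335
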